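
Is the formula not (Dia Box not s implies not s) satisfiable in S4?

Satisfiable (open branch found)

1. not (Dia Box not s implies not s), w0
2. Dia Box not s, w0
3. s, w0
4. Box not s, w1
5. not s, w1
Accessibility: w0Rw0, w0Rw1, w1Rw1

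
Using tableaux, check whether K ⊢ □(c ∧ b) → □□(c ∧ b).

Tableau for the negation ¬(□(c ∧ b) → □□(c ∧ b)):
1. ¬(□(c ∧ b) → □□(c ∧ b)), 0
2. □(c ∧ b), 0   [¬→-rule on 1]
3. ¬□□(c ∧ b), 0   [¬→-rule on 1]
4. ¬□(c ∧ b), 1   [¬□-rule on 3: fresh world 1, 0R1]
5. c ∧ b, 1   [□-rule on 2 via 0R1]
6. c, 1   [∧-rule on 5]
7. b, 1   [∧-rule on 5]
8. ¬(c ∧ b), 2   [¬□-rule on 4: fresh world 2, 1R2]
9. ¬b, 2   [¬∧-rule on 8 (branches; this branch)]
Accessibility: 0R1, 1R2
The negation has an open branch (countermodel exists).

No, not valid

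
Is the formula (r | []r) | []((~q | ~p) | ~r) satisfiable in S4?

1. (r | []r) | []((~q | ~p) | ~r), 0
2. []((~q | ~p) | ~r), 0   [|-rule on 1 (branches; this branch)]
3. (~q | ~p) | ~r, 0   [[]-rule on 2 via 0R0]
4. ~r, 0   [|-rule on 3 (branches; this branch)]
Accessibility: 0R0

Satisfiable (open branch found)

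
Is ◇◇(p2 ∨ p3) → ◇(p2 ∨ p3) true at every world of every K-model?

Invalid (countermodel exists)

Tableau for the negation ¬(◇◇(p2 ∨ p3) → ◇(p2 ∨ p3)):
1. ¬(◇◇(p2 ∨ p3) → ◇(p2 ∨ p3)), u
2. ◇◇(p2 ∨ p3), u
3. ¬◇(p2 ∨ p3), u
4. ◇(p2 ∨ p3), v
5. ¬(p2 ∨ p3), v
6. ¬p2, v
7. ¬p3, v
8. p2 ∨ p3, w
9. p3, w
Accessibility: uRv, vRw
The negation has an open branch (countermodel exists).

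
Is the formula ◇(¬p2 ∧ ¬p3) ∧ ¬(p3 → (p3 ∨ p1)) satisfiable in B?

Unsatisfiable

1. ◇(¬p2 ∧ ¬p3) ∧ ¬(p3 → (p3 ∨ p1)), 0
2. ◇(¬p2 ∧ ¬p3), 0
3. ¬(p3 → (p3 ∨ p1)), 0
4. p3, 0
5. ¬(p3 ∨ p1), 0
6. ¬p3, 0
7. ¬p1, 0
Accessibility: 0R0
Branch closes: p3 and ¬p3 both at 0.
Every branch closes; the branch above is one of them.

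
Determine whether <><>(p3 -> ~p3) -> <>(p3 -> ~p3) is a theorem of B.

Tableau for the negation ~(<><>(p3 -> ~p3) -> <>(p3 -> ~p3)):
1. ~(<><>(p3 -> ~p3) -> <>(p3 -> ~p3)), u
2. <><>(p3 -> ~p3), u
3. ~<>(p3 -> ~p3), u
4. ~(p3 -> ~p3), u
5. p3, u
6. <>(p3 -> ~p3), v
7. ~(p3 -> ~p3), v
8. p3, v
9. p3 -> ~p3, w
10. ~p3, w
Accessibility: uRu, uRv, vRu, vRv, vRw, wRv, wRw
The negation has an open branch (countermodel exists).

No, not valid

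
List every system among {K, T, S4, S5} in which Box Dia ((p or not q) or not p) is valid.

K-tableau for the negation not Box Dia ((p or not q) or not p):
1. not Box Dia ((p or not q) or not p), 0
2. not Dia ((p or not q) or not p), 1
Accessibility: 0R1
Complete open branch: countermodel on a K-frame, so not valid in K.
T-tableau for the negation not Box Dia ((p or not q) or not p):
1. not Box Dia ((p or not q) or not p), 0
2. not Dia ((p or not q) or not p), 1
3. not ((p or not q) or not p), 1
4. not (p or not q), 1
5. p, 1
6. not p, 1
7. q, 1
Accessibility: 0R0, 0R1, 1R1
Branch closes: p and not p both at 1.
Every branch closes (one shown): valid in T, hence also in S4, S5 (every theorem of T is a theorem of S4 and S5).

T, S4, S5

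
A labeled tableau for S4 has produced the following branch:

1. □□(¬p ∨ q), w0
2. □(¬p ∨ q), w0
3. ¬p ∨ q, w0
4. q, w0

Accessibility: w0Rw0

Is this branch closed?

Not closed

There is no literal clash: for every atom and world, at most one sign appears.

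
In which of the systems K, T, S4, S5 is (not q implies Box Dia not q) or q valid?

S5

S5-tableau for the negation not ((not q implies Box Dia not q) or q):
1. not ((not q implies Box Dia not q) or q), w0
2. not (not q implies Box Dia not q), w0   [neg-or-rule on 1]
3. not q, w0   [neg-or-rule on 1]
4. not Box Dia not q, w0   [neg-implies-rule on 2]
5. not Dia not q, w1   [neg-Box-rule on 4: fresh world w1, w0Rw1]
6. q, w0   [neg-Dia-rule on 5 via w1Rw0]
Accessibility: w0Rw0, w0Rw1, w1Rw0, w1Rw1
Branch closes: q and not q both at w0.
Every branch closes (one shown): valid in S5.
S4-tableau for the negation not ((not q implies Box Dia not q) or q):
1. not ((not q implies Box Dia not q) or q), w0
2. not (not q implies Box Dia not q), w0   [neg-or-rule on 1]
3. not q, w0   [neg-or-rule on 1]
4. not Box Dia not q, w0   [neg-implies-rule on 2]
5. not Dia not q, w1   [neg-Box-rule on 4: fresh world w1, w0Rw1]
6. q, w1   [neg-Dia-rule on 5 via w1Rw1]
Accessibility: w0Rw0, w0Rw1, w1Rw1
Complete open branch: countermodel on an S4-frame, so not valid in S4, nor in K, T (the same frame is also a K-frame and a T-frame).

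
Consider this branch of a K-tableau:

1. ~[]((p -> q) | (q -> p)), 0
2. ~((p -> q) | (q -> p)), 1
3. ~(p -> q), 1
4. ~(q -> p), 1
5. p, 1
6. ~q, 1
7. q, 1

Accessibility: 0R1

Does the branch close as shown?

Both q and ~q appear at 1.

Closed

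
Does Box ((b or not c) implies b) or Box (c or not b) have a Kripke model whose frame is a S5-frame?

Yes, satisfiable

1. Box ((b or not c) implies b) or Box (c or not b), u
2. Box (c or not b), u
3. c or not b, u
4. not b, u
Accessibility: uRu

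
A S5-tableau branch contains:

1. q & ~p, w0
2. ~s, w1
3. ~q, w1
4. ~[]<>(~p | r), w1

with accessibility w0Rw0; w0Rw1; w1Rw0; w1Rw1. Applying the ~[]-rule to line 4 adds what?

a fresh world w2 with w1Rw2, and ~<>(~p | r) at w2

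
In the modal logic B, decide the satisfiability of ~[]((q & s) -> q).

Unsatisfiable

1. ~[]((q & s) -> q), 0
2. ~((q & s) -> q), 1   [~[]-rule on 1: fresh world 1, 0R1]
3. q & s, 1   [~->-rule on 2]
4. ~q, 1   [~->-rule on 2]
5. q, 1   [&-rule on 3]
6. s, 1   [&-rule on 3]
Accessibility: 0R0, 0R1, 1R0, 1R1
Branch closes: q and ~q both at 1.
Every branch closes; the branch above is one of them.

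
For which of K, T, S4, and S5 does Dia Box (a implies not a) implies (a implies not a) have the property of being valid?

S5-tableau for the negation not (Dia Box (a implies not a) implies (a implies not a)):
1. not (Dia Box (a implies not a) implies (a implies not a)), 0
2. Dia Box (a implies not a), 0
3. not (a implies not a), 0
4. a, 0
5. Box (a implies not a), 1
6. a implies not a, 0
7. a implies not a, 1
8. not a, 0
Accessibility: 0R0, 0R1, 1R0, 1R1
Branch closes: a and not a both at 0.
Every branch closes (one shown): valid in S5.
S4-tableau for the negation not (Dia Box (a implies not a) implies (a implies not a)):
1. not (Dia Box (a implies not a) implies (a implies not a)), 0
2. Dia Box (a implies not a), 0
3. not (a implies not a), 0
4. a, 0
5. Box (a implies not a), 1
6. a implies not a, 1
7. not a, 1
Accessibility: 0R0, 0R1, 1R1
Complete open branch: countermodel on an S4-frame, so not valid in S4, nor in K, T (the same frame is also a K-frame and a T-frame).

S5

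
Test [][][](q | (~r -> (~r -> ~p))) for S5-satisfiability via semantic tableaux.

1. [][][](q | (~r -> (~r -> ~p))), w0
2. [][](q | (~r -> (~r -> ~p))), w0   [[]-rule on 1 via w0Rw0]
3. [](q | (~r -> (~r -> ~p))), w0   [[]-rule on 2 via w0Rw0]
4. q | (~r -> (~r -> ~p)), w0   [[]-rule on 3 via w0Rw0]
5. ~r -> (~r -> ~p), w0   [|-rule on 4 (branches; this branch)]
6. ~r -> ~p, w0   [->-rule on 5 (branches; this branch)]
7. ~p, w0   [->-rule on 6 (branches; this branch)]
Accessibility: w0Rw0

Satisfiable (open branch found)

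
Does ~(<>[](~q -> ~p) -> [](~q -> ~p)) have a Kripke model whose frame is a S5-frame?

1. ~(<>[](~q -> ~p) -> [](~q -> ~p)), u
2. <>[](~q -> ~p), u
3. ~[](~q -> ~p), u
4. [](~q -> ~p), v
5. ~q -> ~p, u
6. ~q -> ~p, v
7. ~p, u
8. ~p, v
9. ~(~q -> ~p), w
10. ~q, w
11. p, w
12. ~q -> ~p, w
13. ~p, w
Accessibility: uRu, uRv, uRw, vRu, vRv, vRw, wRu, wRv, wRw
Branch closes: p and ~p both at w.
All branches of the tableau close; one closing branch shown above.

Unsatisfiable (every branch closes)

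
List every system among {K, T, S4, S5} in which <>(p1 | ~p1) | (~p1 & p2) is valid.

T, S4, S5

K-tableau for the negation ~(<>(p1 | ~p1) | (~p1 & p2)):
1. ~(<>(p1 | ~p1) | (~p1 & p2)), u
2. ~<>(p1 | ~p1), u
3. ~(~p1 & p2), u
4. ~p2, u
Complete open branch: countermodel on a K-frame, so not valid in K.
T-tableau for the negation ~(<>(p1 | ~p1) | (~p1 & p2)):
1. ~(<>(p1 | ~p1) | (~p1 & p2)), u
2. ~<>(p1 | ~p1), u
3. ~(~p1 & p2), u
4. ~(p1 | ~p1), u
5. ~p1, u
6. p1, u
Accessibility: uRu
Branch closes: p1 and ~p1 both at u.
Every branch closes (one shown): valid in T, hence also in S4, S5 (every theorem of T is a theorem of S4 and S5).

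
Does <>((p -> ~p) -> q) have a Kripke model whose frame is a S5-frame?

1. <>((p -> ~p) -> q), w0
2. (p -> ~p) -> q, w1
3. q, w1
Accessibility: w0Rw0, w0Rw1, w1Rw0, w1Rw1

Yes, satisfiable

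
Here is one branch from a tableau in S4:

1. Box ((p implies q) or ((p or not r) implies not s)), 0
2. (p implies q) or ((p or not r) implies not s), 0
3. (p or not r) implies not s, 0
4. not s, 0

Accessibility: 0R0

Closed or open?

No, open

No world carries both an atom and its negation.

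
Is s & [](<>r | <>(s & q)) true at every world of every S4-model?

Not valid

Tableau for the negation ~(s & [](<>r | <>(s & q))):
1. ~(s & [](<>r | <>(s & q))), w0
2. ~[](<>r | <>(s & q)), w0
3. ~(<>r | <>(s & q)), w1
4. ~<>r, w1
5. ~<>(s & q), w1
6. ~r, w1
7. ~(s & q), w1
8. ~q, w1
Accessibility: w0Rw0, w0Rw1, w1Rw1
The negation has an open branch (countermodel exists).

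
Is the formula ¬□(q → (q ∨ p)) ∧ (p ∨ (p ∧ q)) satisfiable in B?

Unsatisfiable (every branch closes)

1. ¬□(q → (q ∨ p)) ∧ (p ∨ (p ∧ q)), u
2. ¬□(q → (q ∨ p)), u   [∧-rule on 1]
3. p ∨ (p ∧ q), u   [∧-rule on 1]
4. p ∧ q, u   [∨-rule on 3 (branches; this branch)]
5. p, u   [∧-rule on 4]
6. q, u   [∧-rule on 4]
7. ¬(q → (q ∨ p)), v   [¬□-rule on 2: fresh world v, uRv]
8. q, v   [¬→-rule on 7]
9. ¬(q ∨ p), v   [¬→-rule on 7]
10. ¬q, v   [¬∨-rule on 9]
11. ¬p, v   [¬∨-rule on 9]
Accessibility: uRu, uRv, vRu, vRv
Branch closes: q and ¬q both at v.
Every branch closes; the branch above is one of them.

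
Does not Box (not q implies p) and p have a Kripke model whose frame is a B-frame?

1. not Box (not q implies p) and p, 0
2. not Box (not q implies p), 0
3. p, 0
4. not (not q implies p), 1
5. not q, 1
6. not p, 1
Accessibility: 0R0, 0R1, 1R0, 1R1

Satisfiable (open branch found)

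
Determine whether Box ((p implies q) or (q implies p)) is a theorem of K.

Tableau for the negation not Box ((p implies q) or (q implies p)):
1. not Box ((p implies q) or (q implies p)), 0
2. not ((p implies q) or (q implies p)), 1   [neg-Box-rule on 1: fresh world 1, 0R1]
3. not (p implies q), 1   [neg-or-rule on 2]
4. not (q implies p), 1   [neg-or-rule on 2]
5. p, 1   [neg-implies-rule on 3]
6. not q, 1   [neg-implies-rule on 3]
7. q, 1   [neg-implies-rule on 4]
8. not p, 1   [neg-implies-rule on 4]
Accessibility: 0R1
Branch closes: q and not q both at 1.
All branches of the negation close; one closing branch shown above.

Yes, valid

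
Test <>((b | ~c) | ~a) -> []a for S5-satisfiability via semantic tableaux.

Satisfiable (open branch found)

1. <>((b | ~c) | ~a) -> []a, w0
2. []a, w0
3. a, w0
Accessibility: w0Rw0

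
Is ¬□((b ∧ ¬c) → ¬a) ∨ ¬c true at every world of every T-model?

Tableau for the negation ¬(¬□((b ∧ ¬c) → ¬a) ∨ ¬c):
1. ¬(¬□((b ∧ ¬c) → ¬a) ∨ ¬c), u
2. □((b ∧ ¬c) → ¬a), u
3. c, u
4. (b ∧ ¬c) → ¬a, u
5. ¬a, u
Accessibility: uRu
The negation has an open branch (countermodel exists).

Not valid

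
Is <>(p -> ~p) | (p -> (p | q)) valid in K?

Valid

Tableau for the negation ~(<>(p -> ~p) | (p -> (p | q))):
1. ~(<>(p -> ~p) | (p -> (p | q))), w0
2. ~<>(p -> ~p), w0
3. ~(p -> (p | q)), w0
4. p, w0
5. ~(p | q), w0
6. ~p, w0
7. ~q, w0
Branch closes: p and ~p both at w0.
All branches of the negation close; one closing branch shown above.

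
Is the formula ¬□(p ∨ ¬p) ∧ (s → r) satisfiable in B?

1. ¬□(p ∨ ¬p) ∧ (s → r), w0
2. ¬□(p ∨ ¬p), w0
3. s → r, w0
4. r, w0
5. ¬(p ∨ ¬p), w1
6. ¬p, w1
7. p, w1
Accessibility: w0Rw0, w0Rw1, w1Rw0, w1Rw1
Branch closes: p and ¬p both at w1.
(One branch shown.) All branches close.

No, unsatisfiable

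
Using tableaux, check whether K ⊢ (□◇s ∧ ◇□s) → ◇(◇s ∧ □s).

Tableau for the negation ¬((□◇s ∧ ◇□s) → ◇(◇s ∧ □s)):
1. ¬((□◇s ∧ ◇□s) → ◇(◇s ∧ □s)), w0
2. □◇s ∧ ◇□s, w0
3. ¬◇(◇s ∧ □s), w0
4. □◇s, w0
5. ◇□s, w0
6. □s, w1
7. ¬(◇s ∧ □s), w1
8. ◇s, w1
9. ¬□s, w1
10. s, w2
11. ¬s, w3
12. s, w3
Accessibility: w0Rw1, w1Rw2, w1Rw3
Branch closes: s and ¬s both at w3.
All branches of the negation close; one closing branch shown above.

Valid in K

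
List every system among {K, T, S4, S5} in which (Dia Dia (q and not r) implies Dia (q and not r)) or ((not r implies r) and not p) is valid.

T-tableau for the negation not ((Dia Dia (q and not r) implies Dia (q and not r)) or ((not r implies r) and not p)):
1. not ((Dia Dia (q and not r) implies Dia (q and not r)) or ((not r implies r) and not p)), 0
2. not (Dia Dia (q and not r) implies Dia (q and not r)), 0
3. not ((not r implies r) and not p), 0
4. Dia Dia (q and not r), 0
5. not Dia (q and not r), 0
6. not (q and not r), 0
7. p, 0
8. r, 0
9. Dia (q and not r), 1
10. not (q and not r), 1
11. r, 1
12. q and not r, 2
13. q, 2
14. not r, 2
Accessibility: 0R0, 0R1, 1R1, 1R2, 2R2
Complete open branch: countermodel on a T-frame, so not valid in T, nor in K (the same frame is also a K-frame).
S4-tableau for the negation not ((Dia Dia (q and not r) implies Dia (q and not r)) or ((not r implies r) and not p)):
1. not ((Dia Dia (q and not r) implies Dia (q and not r)) or ((not r implies r) and not p)), 0
2. not (Dia Dia (q and not r) implies Dia (q and not r)), 0
3. not ((not r implies r) and not p), 0
4. Dia Dia (q and not r), 0
5. not Dia (q and not r), 0
6. not (q and not r), 0
7. not (not r implies r), 0
8. not r, 0
9. not q, 0
10. Dia (q and not r), 1
11. not (q and not r), 1
12. r, 1
13. q and not r, 2
14. q, 2
15. not r, 2
16. not (q and not r), 2
17. r, 2
Accessibility: 0R0, 0R1, 0R2, 1R1, 1R2, 2R2
Branch closes: r and not r both at 2.
Every branch closes (one shown): valid in S4, hence also in S5 (every theorem of S4 is a theorem of S5).

S4, S5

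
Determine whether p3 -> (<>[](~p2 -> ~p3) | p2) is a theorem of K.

Tableau for the negation ~(p3 -> (<>[](~p2 -> ~p3) | p2)):
1. ~(p3 -> (<>[](~p2 -> ~p3) | p2)), u
2. p3, u
3. ~(<>[](~p2 -> ~p3) | p2), u
4. ~<>[](~p2 -> ~p3), u
5. ~p2, u
The negation has an open branch (countermodel exists).

Not valid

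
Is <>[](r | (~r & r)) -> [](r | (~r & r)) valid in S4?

Tableau for the negation ~(<>[](r | (~r & r)) -> [](r | (~r & r))):
1. ~(<>[](r | (~r & r)) -> [](r | (~r & r))), 0
2. <>[](r | (~r & r)), 0
3. ~[](r | (~r & r)), 0
4. [](r | (~r & r)), 1
5. r | (~r & r), 1
6. r, 1
7. ~(r | (~r & r)), 2
8. ~r, 2
9. ~(~r & r), 2
Accessibility: 0R0, 0R1, 0R2, 1R1, 2R2
The negation has an open branch (countermodel exists).

Invalid (countermodel exists)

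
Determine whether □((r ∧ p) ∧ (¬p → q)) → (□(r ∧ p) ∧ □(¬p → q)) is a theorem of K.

Yes, valid

Tableau for the negation ¬(□((r ∧ p) ∧ (¬p → q)) → (□(r ∧ p) ∧ □(¬p → q))):
1. ¬(□((r ∧ p) ∧ (¬p → q)) → (□(r ∧ p) ∧ □(¬p → q))), 0
2. □((r ∧ p) ∧ (¬p → q)), 0
3. ¬(□(r ∧ p) ∧ □(¬p → q)), 0
4. ¬□(¬p → q), 0
5. ¬(¬p → q), 1
6. ¬p, 1
7. ¬q, 1
8. (r ∧ p) ∧ (¬p → q), 1
9. r ∧ p, 1
10. ¬p → q, 1
11. r, 1
12. p, 1
Accessibility: 0R1
Branch closes: p and ¬p both at 1.
All branches of the negation close; one closing branch shown above.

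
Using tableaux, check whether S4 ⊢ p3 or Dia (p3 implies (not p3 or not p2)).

Valid

Tableau for the negation not (p3 or Dia (p3 implies (not p3 or not p2))):
1. not (p3 or Dia (p3 implies (not p3 or not p2))), u
2. not p3, u   [neg-or-rule on 1]
3. not Dia (p3 implies (not p3 or not p2)), u   [neg-or-rule on 1]
4. not (p3 implies (not p3 or not p2)), u   [neg-Dia-rule on 3 via uRu]
5. p3, u   [neg-implies-rule on 4]
6. not (not p3 or not p2), u   [neg-implies-rule on 4]
Accessibility: uRu
Branch closes: p3 and not p3 both at u.
Every branch of the negation's tableau closes; the branch above is one of them.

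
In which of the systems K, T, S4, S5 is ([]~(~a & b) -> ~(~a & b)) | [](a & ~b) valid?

T-tableau for the negation ~(([]~(~a & b) -> ~(~a & b)) | [](a & ~b)):
1. ~(([]~(~a & b) -> ~(~a & b)) | [](a & ~b)), 0
2. ~([]~(~a & b) -> ~(~a & b)), 0
3. ~[](a & ~b), 0
4. []~(~a & b), 0
5. ~a & b, 0
6. ~a, 0
7. b, 0
8. ~(~a & b), 0
9. ~b, 0
Accessibility: 0R0
Branch closes: b and ~b both at 0.
Every branch closes (one shown): valid in T, hence also in S4, S5 (every theorem of T is a theorem of S4 and S5).
K-tableau for the negation ~(([]~(~a & b) -> ~(~a & b)) | [](a & ~b)):
1. ~(([]~(~a & b) -> ~(~a & b)) | [](a & ~b)), 0
2. ~([]~(~a & b) -> ~(~a & b)), 0
3. ~[](a & ~b), 0
4. []~(~a & b), 0
5. ~a & b, 0
6. ~a, 0
7. b, 0
8. ~(a & ~b), 1
9. ~(~a & b), 1
10. b, 1
11. a, 1
Accessibility: 0R1
Complete open branch: countermodel on a K-frame, so not valid in K.

T, S4, S5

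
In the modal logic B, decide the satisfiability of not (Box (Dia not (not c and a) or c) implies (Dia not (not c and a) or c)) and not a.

Unsatisfiable (every branch closes)

1. not (Box (Dia not (not c and a) or c) implies (Dia not (not c and a) or c)) and not a, w0
2. not (Box (Dia not (not c and a) or c) implies (Dia not (not c and a) or c)), w0   [and-rule on 1]
3. not a, w0   [and-rule on 1]
4. Box (Dia not (not c and a) or c), w0   [neg-implies-rule on 2]
5. not (Dia not (not c and a) or c), w0   [neg-implies-rule on 2]
6. not Dia not (not c and a), w0   [neg-or-rule on 5]
7. not c, w0   [neg-or-rule on 5]
8. Dia not (not c and a) or c, w0   [Box-rule on 4 via w0Rw0]
9. not c and a, w0   [neg-Dia-rule on 6 via w0Rw0]
10. a, w0   [and-rule on 9]
Accessibility: w0Rw0
Branch closes: a and not a both at w0.
(One branch shown.) All branches close.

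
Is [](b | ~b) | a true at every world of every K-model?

Valid in K

Tableau for the negation ~([](b | ~b) | a):
1. ~([](b | ~b) | a), u
2. ~[](b | ~b), u
3. ~a, u
4. ~(b | ~b), v
5. ~b, v
6. b, v
Accessibility: uRv
Branch closes: b and ~b both at v.
All branches of the negation close; one closing branch shown above.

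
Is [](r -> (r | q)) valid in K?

Yes, valid

Tableau for the negation ~[](r -> (r | q)):
1. ~[](r -> (r | q)), u
2. ~(r -> (r | q)), v   [~[]-rule on 1: fresh world v, uRv]
3. r, v   [~->-rule on 2]
4. ~(r | q), v   [~->-rule on 2]
5. ~r, v   [~|-rule on 4]
6. ~q, v   [~|-rule on 4]
Accessibility: uRv
Branch closes: r and ~r both at v.
Every branch of the negation's tableau closes; the branch above is one of them.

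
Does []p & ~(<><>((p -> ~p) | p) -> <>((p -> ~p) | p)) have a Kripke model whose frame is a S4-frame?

Unsatisfiable (every branch closes)

1. []p & ~(<><>((p -> ~p) | p) -> <>((p -> ~p) | p)), u
2. []p, u
3. ~(<><>((p -> ~p) | p) -> <>((p -> ~p) | p)), u
4. <><>((p -> ~p) | p), u
5. ~<>((p -> ~p) | p), u
6. p, u
7. ~((p -> ~p) | p), u
8. ~(p -> ~p), u
9. ~p, u
Accessibility: uRu
Branch closes: p and ~p both at u.
All branches of the tableau close; one closing branch shown above.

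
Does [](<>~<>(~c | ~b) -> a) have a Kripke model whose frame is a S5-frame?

1. [](<>~<>(~c | ~b) -> a), 0
2. <>~<>(~c | ~b) -> a, 0
3. a, 0
Accessibility: 0R0

Satisfiable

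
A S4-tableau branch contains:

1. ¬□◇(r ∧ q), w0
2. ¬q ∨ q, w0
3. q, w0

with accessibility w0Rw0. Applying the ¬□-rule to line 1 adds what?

a fresh world w1 with w0Rw1, and ¬◇(r ∧ q) at w1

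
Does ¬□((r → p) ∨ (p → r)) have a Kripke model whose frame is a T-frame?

1. ¬□((r → p) ∨ (p → r)), w0
2. ¬((r → p) ∨ (p → r)), w1   [¬□-rule on 1: fresh world w1, w0Rw1]
3. ¬(r → p), w1   [¬∨-rule on 2]
4. ¬(p → r), w1   [¬∨-rule on 2]
5. r, w1   [¬→-rule on 3]
6. ¬p, w1   [¬→-rule on 3]
7. p, w1   [¬→-rule on 4]
8. ¬r, w1   [¬→-rule on 4]
Accessibility: w0Rw0, w0Rw1, w1Rw1
Branch closes: p and ¬p both at w1.
(One branch shown.) All branches close.

Unsatisfiable (every branch closes)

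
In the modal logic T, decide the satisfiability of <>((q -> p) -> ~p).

Yes, satisfiable

1. <>((q -> p) -> ~p), 0
2. (q -> p) -> ~p, 1
3. ~p, 1
Accessibility: 0R0, 0R1, 1R1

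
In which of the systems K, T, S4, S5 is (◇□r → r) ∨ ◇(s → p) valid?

S5-tableau for the negation ¬((◇□r → r) ∨ ◇(s → p)):
1. ¬((◇□r → r) ∨ ◇(s → p)), w0
2. ¬(◇□r → r), w0
3. ¬◇(s → p), w0
4. ◇□r, w0
5. ¬r, w0
6. ¬(s → p), w0
7. s, w0
8. ¬p, w0
9. □r, w1
10. ¬(s → p), w1
11. s, w1
12. ¬p, w1
13. r, w0
Accessibility: w0Rw0, w0Rw1, w1Rw0, w1Rw1
Branch closes: r and ¬r both at w0.
Every branch closes (one shown): valid in S5.
S4-tableau for the negation ¬((◇□r → r) ∨ ◇(s → p)):
1. ¬((◇□r → r) ∨ ◇(s → p)), w0
2. ¬(◇□r → r), w0
3. ¬◇(s → p), w0
4. ◇□r, w0
5. ¬r, w0
6. ¬(s → p), w0
7. s, w0
8. ¬p, w0
9. □r, w1
10. ¬(s → p), w1
11. s, w1
12. ¬p, w1
13. r, w1
Accessibility: w0Rw0, w0Rw1, w1Rw1
Complete open branch: countermodel on an S4-frame, so not valid in S4, nor in K, T (the same frame is also a K-frame and a T-frame).

S5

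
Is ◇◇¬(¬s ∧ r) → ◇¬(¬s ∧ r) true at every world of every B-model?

Not valid

Tableau for the negation ¬(◇◇¬(¬s ∧ r) → ◇¬(¬s ∧ r)):
1. ¬(◇◇¬(¬s ∧ r) → ◇¬(¬s ∧ r)), u
2. ◇◇¬(¬s ∧ r), u
3. ¬◇¬(¬s ∧ r), u
4. ¬s ∧ r, u
5. ¬s, u
6. r, u
7. ◇¬(¬s ∧ r), v
8. ¬s ∧ r, v
9. ¬s, v
10. r, v
11. ¬(¬s ∧ r), w
12. ¬r, w
Accessibility: uRu, uRv, vRu, vRv, vRw, wRv, wRw
The negation has an open branch (countermodel exists).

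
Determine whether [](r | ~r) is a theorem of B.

Yes, valid

Tableau for the negation ~[](r | ~r):
1. ~[](r | ~r), w0
2. ~(r | ~r), w1
3. ~r, w1
4. r, w1
Accessibility: w0Rw0, w0Rw1, w1Rw0, w1Rw1
Branch closes: r and ~r both at w1.
Every branch of the negation's tableau closes; the branch above is one of them.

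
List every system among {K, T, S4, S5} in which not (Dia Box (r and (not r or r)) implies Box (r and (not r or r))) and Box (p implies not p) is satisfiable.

K, T, S4

S5-tableau for the formula:
1. not (Dia Box (r and (not r or r)) implies Box (r and (not r or r))) and Box (p implies not p), w0
2. not (Dia Box (r and (not r or r)) implies Box (r and (not r or r))), w0
3. Box (p implies not p), w0
4. Dia Box (r and (not r or r)), w0
5. not Box (r and (not r or r)), w0
6. p implies not p, w0
7. not p, w0
8. Box (r and (not r or r)), w1
9. p implies not p, w1
10. r and (not r or r), w0
11. r, w0
12. not r or r, w0
13. r and (not r or r), w1
14. r, w1
15. not r or r, w1
16. not p, w1
17. not (r and (not r or r)), w2
18. p implies not p, w2
19. r and (not r or r), w2
20. r, w2
21. not r or r, w2
22. not (not r or r), w2
23. not r, w2
Accessibility: w0Rw0, w0Rw1, w0Rw2, w1Rw0, w1Rw1, w1Rw2, w2Rw0, w2Rw1, w2Rw2
Branch closes: r and not r both at w2.
Every branch closes (one shown): unsatisfiable in S5.
S4-tableau for the formula:
1. not (Dia Box (r and (not r or r)) implies Box (r and (not r or r))) and Box (p implies not p), w0
2. not (Dia Box (r and (not r or r)) implies Box (r and (not r or r))), w0
3. Box (p implies not p), w0
4. Dia Box (r and (not r or r)), w0
5. not Box (r and (not r or r)), w0
6. p implies not p, w0
7. not p, w0
8. Box (r and (not r or r)), w1
9. p implies not p, w1
10. r and (not r or r), w1
11. r, w1
12. not r or r, w1
13. not p, w1
14. not (r and (not r or r)), w2
15. p implies not p, w2
16. not r, w2
17. not p, w2
Accessibility: w0Rw0, w0Rw1, w0Rw2, w1Rw1, w2Rw2
Complete open branch: satisfiable in S4, hence also in K, T (this S4-model is also a K-model and a T-model).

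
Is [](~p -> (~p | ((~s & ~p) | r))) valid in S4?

Valid

Tableau for the negation ~[](~p -> (~p | ((~s & ~p) | r))):
1. ~[](~p -> (~p | ((~s & ~p) | r))), u
2. ~(~p -> (~p | ((~s & ~p) | r))), v   [~[]-rule on 1: fresh world v, uRv]
3. ~p, v   [~->-rule on 2]
4. ~(~p | ((~s & ~p) | r)), v   [~->-rule on 2]
5. p, v   [~|-rule on 4]
6. ~((~s & ~p) | r), v   [~|-rule on 4]
Accessibility: uRu, uRv, vRv
Branch closes: p and ~p both at v.
Every branch of the negation's tableau closes; the branch above is one of them.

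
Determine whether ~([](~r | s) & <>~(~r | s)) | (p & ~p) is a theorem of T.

Tableau for the negation ~(~([](~r | s) & <>~(~r | s)) | (p & ~p)):
1. ~(~([](~r | s) & <>~(~r | s)) | (p & ~p)), w0
2. [](~r | s) & <>~(~r | s), w0
3. ~(p & ~p), w0
4. [](~r | s), w0
5. <>~(~r | s), w0
6. ~r | s, w0
7. p, w0
8. s, w0
9. ~(~r | s), w1
10. r, w1
11. ~s, w1
12. ~r | s, w1
13. s, w1
Accessibility: w0Rw0, w0Rw1, w1Rw1
Branch closes: s and ~s both at w1.
Every branch of the negation's tableau closes; the branch above is one of them.

Yes, valid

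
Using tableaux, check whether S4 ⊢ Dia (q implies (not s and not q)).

Tableau for the negation not Dia (q implies (not s and not q)):
1. not Dia (q implies (not s and not q)), u
2. not (q implies (not s and not q)), u
3. q, u
4. not (not s and not q), u
Accessibility: uRu
The negation has an open branch (countermodel exists).

Not valid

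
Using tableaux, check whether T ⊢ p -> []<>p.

Tableau for the negation ~(p -> []<>p):
1. ~(p -> []<>p), 0
2. p, 0
3. ~[]<>p, 0
4. ~<>p, 1
5. ~p, 1
Accessibility: 0R0, 0R1, 1R1
The negation has an open branch (countermodel exists).

Invalid (countermodel exists)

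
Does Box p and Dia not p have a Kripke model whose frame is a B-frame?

1. Box p and Dia not p, 0
2. Box p, 0
3. Dia not p, 0
4. p, 0
5. not p, 1
6. p, 1
Accessibility: 0R0, 0R1, 1R0, 1R1
Branch closes: p and not p both at 1.
All branches of the tableau close; one closing branch shown above.

Unsatisfiable (every branch closes)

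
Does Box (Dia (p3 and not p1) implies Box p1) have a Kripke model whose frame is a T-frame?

Satisfiable (open branch found)

1. Box (Dia (p3 and not p1) implies Box p1), w0
2. Dia (p3 and not p1) implies Box p1, w0
3. Box p1, w0
4. p1, w0
Accessibility: w0Rw0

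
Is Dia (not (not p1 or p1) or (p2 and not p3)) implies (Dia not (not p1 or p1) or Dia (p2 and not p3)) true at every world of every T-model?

Valid in T

Tableau for the negation not (Dia (not (not p1 or p1) or (p2 and not p3)) implies (Dia not (not p1 or p1) or Dia (p2 and not p3))):
1. not (Dia (not (not p1 or p1) or (p2 and not p3)) implies (Dia not (not p1 or p1) or Dia (p2 and not p3))), w0
2. Dia (not (not p1 or p1) or (p2 and not p3)), w0
3. not (Dia not (not p1 or p1) or Dia (p2 and not p3)), w0
4. not Dia not (not p1 or p1), w0
5. not Dia (p2 and not p3), w0
6. not p1 or p1, w0
7. not (p2 and not p3), w0
8. p1, w0
9. p3, w0
10. not (not p1 or p1) or (p2 and not p3), w1
11. not p1 or p1, w1
12. not (p2 and not p3), w1
13. p2 and not p3, w1
14. p2, w1
15. not p3, w1
16. p1, w1
17. p3, w1
Accessibility: w0Rw0, w0Rw1, w1Rw1
Branch closes: p3 and not p3 both at w1.
Every branch of the negation's tableau closes; the branch above is one of them.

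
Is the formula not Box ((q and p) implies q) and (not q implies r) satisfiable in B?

1. not Box ((q and p) implies q) and (not q implies r), w0
2. not Box ((q and p) implies q), w0   [and-rule on 1]
3. not q implies r, w0   [and-rule on 1]
4. r, w0   [implies-rule on 3 (branches; this branch)]
5. not ((q and p) implies q), w1   [neg-Box-rule on 2: fresh world w1, w0Rw1]
6. q and p, w1   [neg-implies-rule on 5]
7. not q, w1   [neg-implies-rule on 5]
8. q, w1   [and-rule on 6]
9. p, w1   [and-rule on 6]
Accessibility: w0Rw0, w0Rw1, w1Rw0, w1Rw1
Branch closes: q and not q both at w1.
(One branch shown.) All branches close.

No, unsatisfiable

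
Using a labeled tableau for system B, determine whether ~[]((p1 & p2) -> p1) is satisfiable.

Unsatisfiable

1. ~[]((p1 & p2) -> p1), u
2. ~((p1 & p2) -> p1), v
3. p1 & p2, v
4. ~p1, v
5. p1, v
6. p2, v
Accessibility: uRu, uRv, vRu, vRv
Branch closes: p1 and ~p1 both at v.
Every branch closes; the branch above is one of them.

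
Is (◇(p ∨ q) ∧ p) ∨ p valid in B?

Invalid (countermodel exists)

Tableau for the negation ¬((◇(p ∨ q) ∧ p) ∨ p):
1. ¬((◇(p ∨ q) ∧ p) ∨ p), u
2. ¬(◇(p ∨ q) ∧ p), u
3. ¬p, u
Accessibility: uRu
The negation has an open branch (countermodel exists).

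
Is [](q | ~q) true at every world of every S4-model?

Valid

Tableau for the negation ~[](q | ~q):
1. ~[](q | ~q), w0
2. ~(q | ~q), w1
3. ~q, w1
4. q, w1
Accessibility: w0Rw0, w0Rw1, w1Rw1
Branch closes: q and ~q both at w1.
Every branch of the negation's tableau closes; the branch above is one of them.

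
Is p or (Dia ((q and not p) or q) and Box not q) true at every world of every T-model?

No, not valid

Tableau for the negation not (p or (Dia ((q and not p) or q) and Box not q)):
1. not (p or (Dia ((q and not p) or q) and Box not q)), w0
2. not p, w0   [neg-or-rule on 1]
3. not (Dia ((q and not p) or q) and Box not q), w0   [neg-or-rule on 1]
4. not Box not q, w0   [neg-and-rule on 3 (branches; this branch)]
5. q, w1   [neg-Box-rule on 4: fresh world w1, w0Rw1]
Accessibility: w0Rw0, w0Rw1, w1Rw1
The negation has an open branch (countermodel exists).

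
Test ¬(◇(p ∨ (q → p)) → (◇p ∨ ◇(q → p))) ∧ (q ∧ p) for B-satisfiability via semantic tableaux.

No, unsatisfiable

1. ¬(◇(p ∨ (q → p)) → (◇p ∨ ◇(q → p))) ∧ (q ∧ p), u
2. ¬(◇(p ∨ (q → p)) → (◇p ∨ ◇(q → p))), u   [∧-rule on 1]
3. q ∧ p, u   [∧-rule on 1]
4. ◇(p ∨ (q → p)), u   [¬→-rule on 2]
5. ¬(◇p ∨ ◇(q → p)), u   [¬→-rule on 2]
6. q, u   [∧-rule on 3]
7. p, u   [∧-rule on 3]
8. ¬◇p, u   [¬∨-rule on 5]
9. ¬◇(q → p), u   [¬∨-rule on 5]
10. ¬p, u   [¬◇-rule on 8 via uRu]
Accessibility: uRu
Branch closes: p and ¬p both at u.
Every branch closes; the branch above is one of them.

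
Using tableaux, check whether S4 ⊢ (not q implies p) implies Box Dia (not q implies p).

Tableau for the negation not ((not q implies p) implies Box Dia (not q implies p)):
1. not ((not q implies p) implies Box Dia (not q implies p)), 0
2. not q implies p, 0
3. not Box Dia (not q implies p), 0
4. p, 0
5. not Dia (not q implies p), 1
6. not (not q implies p), 1
7. not q, 1
8. not p, 1
Accessibility: 0R0, 0R1, 1R1
The negation has an open branch (countermodel exists).

Invalid (countermodel exists)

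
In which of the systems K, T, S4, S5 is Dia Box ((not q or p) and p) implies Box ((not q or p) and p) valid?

S5-tableau for the negation not (Dia Box ((not q or p) and p) implies Box ((not q or p) and p)):
1. not (Dia Box ((not q or p) and p) implies Box ((not q or p) and p)), 0
2. Dia Box ((not q or p) and p), 0
3. not Box ((not q or p) and p), 0
4. Box ((not q or p) and p), 1
5. (not q or p) and p, 0
6. not q or p, 0
7. p, 0
8. (not q or p) and p, 1
9. not q or p, 1
10. p, 1
11. not ((not q or p) and p), 2
12. (not q or p) and p, 2
13. not q or p, 2
14. p, 2
15. not (not q or p), 2
16. q, 2
17. not p, 2
Accessibility: 0R0, 0R1, 0R2, 1R0, 1R1, 1R2, 2R0, 2R1, 2R2
Branch closes: p and not p both at 2.
Every branch closes (one shown): valid in S5.
S4-tableau for the negation not (Dia Box ((not q or p) and p) implies Box ((not q or p) and p)):
1. not (Dia Box ((not q or p) and p) implies Box ((not q or p) and p)), 0
2. Dia Box ((not q or p) and p), 0
3. not Box ((not q or p) and p), 0
4. Box ((not q or p) and p), 1
5. (not q or p) and p, 1
6. not q or p, 1
7. p, 1
8. not ((not q or p) and p), 2
9. not p, 2
Accessibility: 0R0, 0R1, 0R2, 1R1, 2R2
Complete open branch: countermodel on an S4-frame, so not valid in S4, nor in K, T (the same frame is also a K-frame and a T-frame).

S5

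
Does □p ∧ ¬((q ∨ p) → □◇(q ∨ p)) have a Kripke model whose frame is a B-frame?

No, unsatisfiable

1. □p ∧ ¬((q ∨ p) → □◇(q ∨ p)), u
2. □p, u
3. ¬((q ∨ p) → □◇(q ∨ p)), u
4. q ∨ p, u
5. ¬□◇(q ∨ p), u
6. p, u
7. ¬◇(q ∨ p), v
8. p, v
9. ¬(q ∨ p), u
10. ¬q, u
11. ¬p, u
Accessibility: uRu, uRv, vRu, vRv
Branch closes: p and ¬p both at u.
(One branch shown.) All branches close.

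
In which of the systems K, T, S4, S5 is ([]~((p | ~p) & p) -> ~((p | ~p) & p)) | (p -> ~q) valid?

T, S4, S5

T-tableau for the negation ~(([]~((p | ~p) & p) -> ~((p | ~p) & p)) | (p -> ~q)):
1. ~(([]~((p | ~p) & p) -> ~((p | ~p) & p)) | (p -> ~q)), 0
2. ~([]~((p | ~p) & p) -> ~((p | ~p) & p)), 0
3. ~(p -> ~q), 0
4. []~((p | ~p) & p), 0
5. (p | ~p) & p, 0
6. p, 0
7. q, 0
8. p | ~p, 0
9. ~((p | ~p) & p), 0
10. ~(p | ~p), 0
11. ~p, 0
Accessibility: 0R0
Branch closes: p and ~p both at 0.
Every branch closes (one shown): valid in T, hence also in S4, S5 (every theorem of T is a theorem of S4 and S5).
K-tableau for the negation ~(([]~((p | ~p) & p) -> ~((p | ~p) & p)) | (p -> ~q)):
1. ~(([]~((p | ~p) & p) -> ~((p | ~p) & p)) | (p -> ~q)), 0
2. ~([]~((p | ~p) & p) -> ~((p | ~p) & p)), 0
3. ~(p -> ~q), 0
4. []~((p | ~p) & p), 0
5. (p | ~p) & p, 0
6. p, 0
7. q, 0
8. p | ~p, 0
Complete open branch: countermodel on a K-frame, so not valid in K.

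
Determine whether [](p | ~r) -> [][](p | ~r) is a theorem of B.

Not valid

Tableau for the negation ~([](p | ~r) -> [][](p | ~r)):
1. ~([](p | ~r) -> [][](p | ~r)), u
2. [](p | ~r), u   [~->-rule on 1]
3. ~[][](p | ~r), u   [~->-rule on 1]
4. p | ~r, u   [[]-rule on 2 via uRu]
5. ~r, u   [|-rule on 4 (branches; this branch)]
6. ~[](p | ~r), v   [~[]-rule on 3: fresh world v, uRv]
7. p | ~r, v   [[]-rule on 2 via uRv]
8. ~r, v   [|-rule on 7 (branches; this branch)]
9. ~(p | ~r), w   [~[]-rule on 6: fresh world w, vRw]
10. ~p, w   [~|-rule on 9]
11. r, w   [~|-rule on 9]
Accessibility: uRu, uRv, vRu, vRv, vRw, wRv, wRw
The negation has an open branch (countermodel exists).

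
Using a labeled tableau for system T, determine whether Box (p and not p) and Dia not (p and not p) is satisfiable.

No, unsatisfiable

1. Box (p and not p) and Dia not (p and not p), w0
2. Box (p and not p), w0
3. Dia not (p and not p), w0
4. p and not p, w0
5. p, w0
6. not p, w0
Accessibility: w0Rw0
Branch closes: p and not p both at w0.
All branches of the tableau close; one closing branch shown above.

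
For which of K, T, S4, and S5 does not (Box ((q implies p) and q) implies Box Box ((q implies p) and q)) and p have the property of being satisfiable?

K, T

S4-tableau for the formula:
1. not (Box ((q implies p) and q) implies Box Box ((q implies p) and q)) and p, u
2. not (Box ((q implies p) and q) implies Box Box ((q implies p) and q)), u   [and-rule on 1]
3. p, u   [and-rule on 1]
4. Box ((q implies p) and q), u   [neg-implies-rule on 2]
5. not Box Box ((q implies p) and q), u   [neg-implies-rule on 2]
6. (q implies p) and q, u   [Box-rule on 4 via uRu]
7. q implies p, u   [and-rule on 6]
8. q, u   [and-rule on 6]
9. not Box ((q implies p) and q), v   [neg-Box-rule on 5: fresh world v, uRv]
10. (q implies p) and q, v   [Box-rule on 4 via uRv]
11. q implies p, v   [and-rule on 10]
12. q, v   [and-rule on 10]
13. p, v   [implies-rule on 11 (branches; this branch)]
14. not ((q implies p) and q), w   [neg-Box-rule on 9: fresh world w, vRw]
15. (q implies p) and q, w   [Box-rule on 4 via uRw]
16. q implies p, w   [and-rule on 15]
17. q, w   [and-rule on 15]
18. not (q implies p), w   [neg-and-rule on 14 (branches; this branch)]
19. not p, w   [neg-implies-rule on 18]
20. p, w   [implies-rule on 16 (branches; this branch)]
Accessibility: uRu, uRv, uRw, vRv, vRw, wRw
Branch closes: p and not p both at w.
Every branch closes (one shown): unsatisfiable in S4, hence also in S5 (every S5-frame is an S4-frame).
T-tableau for the formula:
1. not (Box ((q implies p) and q) implies Box Box ((q implies p) and q)) and p, u
2. not (Box ((q implies p) and q) implies Box Box ((q implies p) and q)), u   [and-rule on 1]
3. p, u   [and-rule on 1]
4. Box ((q implies p) and q), u   [neg-implies-rule on 2]
5. not Box Box ((q implies p) and q), u   [neg-implies-rule on 2]
6. (q implies p) and q, u   [Box-rule on 4 via uRu]
7. q implies p, u   [and-rule on 6]
8. q, u   [and-rule on 6]
9. not Box ((q implies p) and q), v   [neg-Box-rule on 5: fresh world v, uRv]
10. (q implies p) and q, v   [Box-rule on 4 via uRv]
11. q implies p, v   [and-rule on 10]
12. q, v   [and-rule on 10]
13. p, v   [implies-rule on 11 (branches; this branch)]
14. not ((q implies p) and q), w   [neg-Box-rule on 9: fresh world w, vRw]
15. not q, w   [neg-and-rule on 14 (branches; this branch)]
Accessibility: uRu, uRv, vRv, vRw, wRw
Complete open branch: satisfiable in T, hence also in K (this T-model is also a K-model).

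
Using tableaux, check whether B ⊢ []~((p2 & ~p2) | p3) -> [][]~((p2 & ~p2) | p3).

Not valid

Tableau for the negation ~([]~((p2 & ~p2) | p3) -> [][]~((p2 & ~p2) | p3)):
1. ~([]~((p2 & ~p2) | p3) -> [][]~((p2 & ~p2) | p3)), u
2. []~((p2 & ~p2) | p3), u
3. ~[][]~((p2 & ~p2) | p3), u
4. ~((p2 & ~p2) | p3), u
5. ~(p2 & ~p2), u
6. ~p3, u
7. p2, u
8. ~[]~((p2 & ~p2) | p3), v
9. ~((p2 & ~p2) | p3), v
10. ~(p2 & ~p2), v
11. ~p3, v
12. p2, v
13. (p2 & ~p2) | p3, w
14. p3, w
Accessibility: uRu, uRv, vRu, vRv, vRw, wRv, wRw
The negation has an open branch (countermodel exists).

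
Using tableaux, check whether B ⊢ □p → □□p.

Tableau for the negation ¬(□p → □□p):
1. ¬(□p → □□p), u
2. □p, u
3. ¬□□p, u
4. p, u
5. ¬□p, v
6. p, v
7. ¬p, w
Accessibility: uRu, uRv, vRu, vRv, vRw, wRv, wRw
The negation has an open branch (countermodel exists).

No, not valid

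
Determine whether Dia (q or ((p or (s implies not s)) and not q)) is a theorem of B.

Invalid (countermodel exists)

Tableau for the negation not Dia (q or ((p or (s implies not s)) and not q)):
1. not Dia (q or ((p or (s implies not s)) and not q)), w0
2. not (q or ((p or (s implies not s)) and not q)), w0   [neg-Dia-rule on 1 via w0Rw0]
3. not q, w0   [neg-or-rule on 2]
4. not ((p or (s implies not s)) and not q), w0   [neg-or-rule on 2]
5. not (p or (s implies not s)), w0   [neg-and-rule on 4 (branches; this branch)]
6. not p, w0   [neg-or-rule on 5]
7. not (s implies not s), w0   [neg-or-rule on 5]
8. s, w0   [neg-implies-rule on 7]
Accessibility: w0Rw0
The negation has an open branch (countermodel exists).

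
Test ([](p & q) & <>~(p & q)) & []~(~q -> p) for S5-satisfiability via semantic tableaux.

1. ([](p & q) & <>~(p & q)) & []~(~q -> p), u
2. [](p & q) & <>~(p & q), u
3. []~(~q -> p), u
4. [](p & q), u
5. <>~(p & q), u
6. ~(~q -> p), u
7. ~q, u
8. ~p, u
9. p & q, u
10. p, u
11. q, u
Accessibility: uRu
Branch closes: p and ~p both at u.
Every branch closes; the branch above is one of them.

Unsatisfiable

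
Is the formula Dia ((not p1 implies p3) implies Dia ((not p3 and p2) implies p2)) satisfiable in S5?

1. Dia ((not p1 implies p3) implies Dia ((not p3 and p2) implies p2)), 0
2. (not p1 implies p3) implies Dia ((not p3 and p2) implies p2), 1
3. Dia ((not p3 and p2) implies p2), 1
4. (not p3 and p2) implies p2, 2
5. p2, 2
Accessibility: 0R0, 0R1, 0R2, 1R0, 1R1, 1R2, 2R0, 2R1, 2R2

Satisfiable (open branch found)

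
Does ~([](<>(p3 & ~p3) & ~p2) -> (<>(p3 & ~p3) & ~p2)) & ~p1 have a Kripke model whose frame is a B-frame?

1. ~([](<>(p3 & ~p3) & ~p2) -> (<>(p3 & ~p3) & ~p2)) & ~p1, w0
2. ~([](<>(p3 & ~p3) & ~p2) -> (<>(p3 & ~p3) & ~p2)), w0
3. ~p1, w0
4. [](<>(p3 & ~p3) & ~p2), w0
5. ~(<>(p3 & ~p3) & ~p2), w0
6. <>(p3 & ~p3) & ~p2, w0
7. <>(p3 & ~p3), w0
8. ~p2, w0
9. ~<>(p3 & ~p3), w0
10. ~(p3 & ~p3), w0
11. p3, w0
12. p3 & ~p3, w1
13. p3, w1
14. ~p3, w1
Accessibility: w0Rw0, w0Rw1, w1Rw0, w1Rw1
Branch closes: p3 and ~p3 both at w1.
All branches of the tableau close; one closing branch shown above.

No, unsatisfiable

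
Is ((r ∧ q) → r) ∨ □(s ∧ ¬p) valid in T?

Tableau for the negation ¬(((r ∧ q) → r) ∨ □(s ∧ ¬p)):
1. ¬(((r ∧ q) → r) ∨ □(s ∧ ¬p)), 0
2. ¬((r ∧ q) → r), 0
3. ¬□(s ∧ ¬p), 0
4. r ∧ q, 0
5. ¬r, 0
6. r, 0
7. q, 0
Accessibility: 0R0
Branch closes: r and ¬r both at 0.
All branches of the negation close; one closing branch shown above.

Valid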